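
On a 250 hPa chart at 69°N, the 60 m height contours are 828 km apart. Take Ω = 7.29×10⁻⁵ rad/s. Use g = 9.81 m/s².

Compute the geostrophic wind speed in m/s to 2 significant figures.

5.2 m/s

Coriolis parameter at 69°N:
f = 2Ω sin φ = 2 × 7.29×10⁻⁵ × sin 69° = 1.36×10⁻⁴ s⁻¹
Height gradient: |∂Z/∂n| = 60 m / 828000 m = 7.25×10⁻⁵
On a pressure surface, geostrophic balance gives V_g = (g/f)|∂Z/∂n|:
V_g = 9.81 × 7.25×10⁻⁵ / 1.36×10⁻⁴ = 5.22 m/s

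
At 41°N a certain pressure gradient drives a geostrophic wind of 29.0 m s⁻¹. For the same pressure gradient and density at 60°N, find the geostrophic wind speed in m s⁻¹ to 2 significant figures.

22 m s⁻¹

With the same pressure gradient and density, V_g ∝ 1/f ∝ 1/sin φ.
V₂ = V₁ · sin φ₁ / sin φ₂ = 29.0 × sin 41° / sin 60°
V₂ = 29.0 × 0.6561/0.8660 = 22 m s⁻¹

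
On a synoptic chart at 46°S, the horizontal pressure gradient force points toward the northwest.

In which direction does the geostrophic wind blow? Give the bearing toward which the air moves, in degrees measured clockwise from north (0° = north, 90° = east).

The pressure-gradient force points toward the northwest (bearing 315°).
Geostrophic balance: in the Southern Hemisphere the Coriolis force deflects motion to the left, so the geostrophic wind blows 90° to the left of the pressure-gradient force (low pressure on the right).
Rotating 315° by 90° counterclockwise gives 225° — the wind blows toward the southwest.

225°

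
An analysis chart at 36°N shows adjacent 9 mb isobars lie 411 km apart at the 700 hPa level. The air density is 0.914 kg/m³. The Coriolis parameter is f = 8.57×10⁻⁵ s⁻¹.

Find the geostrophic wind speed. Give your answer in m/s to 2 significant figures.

28 m/s

Pressure gradient: |∂P/∂n| = 900 Pa / 411000 m = 2.19×10⁻³ Pa/m
Geostrophic balance (pressure-gradient force = Coriolis force):
V_g = (1/(fρ)) |∂P/∂n| = 2.19×10⁻³ / (8.57×10⁻⁵ × 0.914) = 28.0 m/s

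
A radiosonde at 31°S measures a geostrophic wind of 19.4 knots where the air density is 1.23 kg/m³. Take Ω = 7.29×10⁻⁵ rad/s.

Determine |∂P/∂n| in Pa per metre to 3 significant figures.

Coriolis parameter at 31°S:
f = 2Ω sin φ = 2 × 7.29×10⁻⁵ × sin 31° = 7.51×10⁻⁵ s⁻¹
Wind speed in SI: 19.4 knots = 9.98 m/s
Geostrophic balance rearranged: |∂P/∂n| = f ρ V_g
|∂P/∂n| = 7.51×10⁻⁵ × 1.23 × 9.98 = 9.22×10⁻⁴ Pa/m

9.22×10⁻⁴ Pa/m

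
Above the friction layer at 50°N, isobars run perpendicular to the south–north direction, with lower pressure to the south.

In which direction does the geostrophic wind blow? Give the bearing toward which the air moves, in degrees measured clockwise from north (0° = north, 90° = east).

The pressure-gradient force points toward the south (bearing 180°).
Geostrophic balance: in the Northern Hemisphere the Coriolis force deflects motion to the right, so the geostrophic wind blows 90° to the right of the pressure-gradient force (low pressure on the left).
Rotating 180° by 90° clockwise gives 270° — the wind blows toward the west.

270°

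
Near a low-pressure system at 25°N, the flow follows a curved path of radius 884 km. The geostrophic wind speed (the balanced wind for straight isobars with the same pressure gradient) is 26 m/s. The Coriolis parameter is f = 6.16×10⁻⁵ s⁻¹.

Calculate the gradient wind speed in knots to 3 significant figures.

Around a low, centrifugal force acts outward with Coriolis, so pressure-gradient force balances both:
(1/ρ)|∂P/∂n| = fV + V²/R  →  V² + fR·V − fR·V_g = 0
With fR = 6.16×10⁻⁵ × 884×10³ m = 54.5 m/s:
V = [−fR + √((fR)² + 4 fR V_g)]/2 = [−54.5 + √(54.5² + 4×54.5×26)]/2 = 19.2 m/s
Subgeostrophic (V < V_g = 26 m/s), as expected around a low.
Converting: 19.2 m/s × 1.944 = 37.4 knots

37.4 knots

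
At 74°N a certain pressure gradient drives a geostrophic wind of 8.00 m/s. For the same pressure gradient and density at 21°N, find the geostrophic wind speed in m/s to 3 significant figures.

21.5 m/s

With the same pressure gradient and density, V_g ∝ 1/f ∝ 1/sin φ.
V₂ = V₁ · sin φ₁ / sin φ₂ = 8.00 × sin 74° / sin 21°
V₂ = 8.00 × 0.9613/0.3584 = 21.5 m/s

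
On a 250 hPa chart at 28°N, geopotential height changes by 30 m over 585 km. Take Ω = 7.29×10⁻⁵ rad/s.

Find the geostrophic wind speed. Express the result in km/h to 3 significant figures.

26.5 km/h

Coriolis parameter at 28°N:
f = 2Ω sin φ = 2 × 7.29×10⁻⁵ × sin 28° = 6.84×10⁻⁵ s⁻¹
Height gradient: |∂Z/∂n| = 30 m / 585000 m = 5.13×10⁻⁵
On a pressure surface, geostrophic balance gives V_g = (g/f)|∂Z/∂n|:
V_g = 9.81 × 5.13×10⁻⁵ / 6.84×10⁻⁵ = 7.35 m/s
Converting: 7.35 m/s × 3.6 = 26.5 km/h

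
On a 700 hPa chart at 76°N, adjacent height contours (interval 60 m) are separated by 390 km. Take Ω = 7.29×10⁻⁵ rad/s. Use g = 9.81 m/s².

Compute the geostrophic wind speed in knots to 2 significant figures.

21 knots

Coriolis parameter at 76°N:
f = 2Ω sin φ = 2 × 7.29×10⁻⁵ × sin 76° = 1.41×10⁻⁴ s⁻¹
Height gradient: |∂Z/∂n| = 60 m / 390000 m = 1.54×10⁻⁴
On a pressure surface, geostrophic balance gives V_g = (g/f)|∂Z/∂n|:
V_g = 9.81 × 1.54×10⁻⁴ / 1.41×10⁻⁴ = 10.7 m/s
Converting: 10.7 m/s × 1.944 = 21 knots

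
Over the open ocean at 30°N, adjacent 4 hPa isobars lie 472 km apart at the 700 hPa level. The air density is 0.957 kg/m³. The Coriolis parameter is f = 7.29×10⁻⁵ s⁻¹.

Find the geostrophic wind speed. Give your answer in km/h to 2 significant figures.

Pressure gradient: |∂P/∂n| = 400 Pa / 472000 m = 8.47×10⁻⁴ Pa/m
Geostrophic balance (pressure-gradient force = Coriolis force):
V_g = (1/(fρ)) |∂P/∂n| = 8.47×10⁻⁴ / (7.29×10⁻⁵ × 0.957) = 12.1 m/s
Converting: 12.1 m/s × 3.6 = 44 km/h

44 km/h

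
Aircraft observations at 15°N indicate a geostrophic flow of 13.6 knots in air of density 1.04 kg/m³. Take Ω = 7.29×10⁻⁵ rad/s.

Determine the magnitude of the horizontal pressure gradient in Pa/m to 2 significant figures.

Coriolis parameter at 15°N:
f = 2Ω sin φ = 2 × 7.29×10⁻⁵ × sin 15° = 3.77×10⁻⁵ s⁻¹
Wind speed in SI: 13.6 knots = 7.00 m/s
Geostrophic balance rearranged: |∂P/∂n| = f ρ V_g
|∂P/∂n| = 3.77×10⁻⁵ × 1.04 × 7.00 = 2.75×10⁻⁴ Pa/m

2.7×10⁻⁴ Pa/m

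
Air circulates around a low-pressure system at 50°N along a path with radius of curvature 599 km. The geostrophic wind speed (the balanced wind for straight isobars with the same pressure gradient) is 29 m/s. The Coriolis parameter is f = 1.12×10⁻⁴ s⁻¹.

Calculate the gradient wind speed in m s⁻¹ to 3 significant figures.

21.9 m s⁻¹

Around a low, centrifugal force acts outward with Coriolis, so pressure-gradient force balances both:
(1/ρ)|∂P/∂n| = fV + V²/R  →  V² + fR·V − fR·V_g = 0
With fR = 1.12×10⁻⁴ × 599×10³ m = 67.1 m/s:
V = [−fR + √((fR)² + 4 fR V_g)]/2 = [−67.1 + √(67.1² + 4×67.1×29)]/2 = 21.9 m/s
Subgeostrophic (V < V_g = 29 m/s), as expected around a low.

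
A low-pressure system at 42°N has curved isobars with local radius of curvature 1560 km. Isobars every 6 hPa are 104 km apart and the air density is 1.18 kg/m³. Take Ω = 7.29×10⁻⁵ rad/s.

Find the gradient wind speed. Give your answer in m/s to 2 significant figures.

40 m/s

Coriolis parameter at 42°N:
f = 2Ω sin φ = 2 × 7.29×10⁻⁵ × sin 42° = 9.76×10⁻⁵ s⁻¹
Pressure gradient: |∂P/∂n| = 600 Pa / 104000 m = 5.77×10⁻³ Pa/m
Geostrophic speed: V_g = |∂P/∂n|/(fρ) = 5.77×10⁻³/(9.76×10⁻⁵ × 1.18) = 50.1 m/s
Around a low, centrifugal force acts outward with Coriolis, so pressure-gradient force balances both:
(1/ρ)|∂P/∂n| = fV + V²/R  →  V² + fR·V − fR·V_g = 0
With fR = 9.76×10⁻⁵ × 1560×10³ m = 152 m/s:
V = [−fR + √((fR)² + 4 fR V_g)]/2 = [−152 + √(152² + 4×152×50.1)]/2 = 39.7 m/s
Subgeostrophic (V < V_g = 50.1 m/s), as expected around a low.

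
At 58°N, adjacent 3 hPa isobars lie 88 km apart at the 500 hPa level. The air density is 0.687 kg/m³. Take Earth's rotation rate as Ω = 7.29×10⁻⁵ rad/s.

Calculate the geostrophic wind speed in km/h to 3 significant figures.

Coriolis parameter at 58°N:
f = 2Ω sin φ = 2 × 7.29×10⁻⁵ × sin 58° = 1.24×10⁻⁴ s⁻¹
Pressure gradient: |∂P/∂n| = 300 Pa / 88000 m = 3.41×10⁻³ Pa/m
Geostrophic balance (pressure-gradient force = Coriolis force):
V_g = (1/(fρ)) |∂P/∂n| = 3.41×10⁻³ / (1.24×10⁻⁴ × 0.687) = 40.1 m/s
Converting: 40.1 m/s × 3.6 = 144 km/h

144 km/h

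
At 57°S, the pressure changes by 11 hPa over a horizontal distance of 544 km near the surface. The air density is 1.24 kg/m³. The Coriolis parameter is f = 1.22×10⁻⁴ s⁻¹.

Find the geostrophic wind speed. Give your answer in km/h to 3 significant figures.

Pressure gradient: |∂P/∂n| = 1100 Pa / 544000 m = 2.02×10⁻³ Pa/m
Geostrophic balance (pressure-gradient force = Coriolis force):
V_g = (1/(fρ)) |∂P/∂n| = 2.02×10⁻³ / (1.22×10⁻⁴ × 1.24) = 13.4 m/s
Converting: 13.4 m/s × 3.6 = 48.1 km/h

48.1 km/h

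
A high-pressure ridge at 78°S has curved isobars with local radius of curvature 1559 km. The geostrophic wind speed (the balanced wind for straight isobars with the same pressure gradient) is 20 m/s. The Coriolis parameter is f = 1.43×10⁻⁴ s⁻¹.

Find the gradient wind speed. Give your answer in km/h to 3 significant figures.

Around a high, pressure-gradient force acts outward with centrifugal, so Coriolis balances both:
fV = (1/ρ)|∂P/∂n| + V²/R  →  V² − fR·V + fR·V_g = 0
With fR = 1.43×10⁻⁴ × 1559×10³ m = 223 m/s:
V = [fR − √((fR)² − 4 fR V_g)]/2 = [223 − √(223² − 4×223×20)]/2 = 22.2 m/s
Supergeostrophic (V > V_g = 20 m/s), as expected around a high.
Converting: 22.2 m/s × 3.6 = 80.0 km/h

80.0 km/h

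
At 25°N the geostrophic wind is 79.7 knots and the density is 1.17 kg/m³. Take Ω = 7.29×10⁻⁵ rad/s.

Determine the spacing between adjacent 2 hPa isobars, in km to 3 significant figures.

Coriolis parameter at 25°N:
f = 2Ω sin φ = 2 × 7.29×10⁻⁵ × sin 25° = 6.16×10⁻⁵ s⁻¹
Wind speed in SI: 79.7 knots = 41.0 m/s
Geostrophic balance rearranged: |∂P/∂n| = f ρ V_g
|∂P/∂n| = 6.16×10⁻⁵ × 1.17 × 41.0 = 2.96×10⁻³ Pa/m
Isobar spacing: Δn = ΔP/|∂P/∂n| = 200 Pa / 2.96×10⁻³ Pa/m = 67662 m ≈ 67.7 km

67.7 km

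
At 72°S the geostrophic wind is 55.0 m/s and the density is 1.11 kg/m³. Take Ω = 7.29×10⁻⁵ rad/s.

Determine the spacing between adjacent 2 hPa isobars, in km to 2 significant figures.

Coriolis parameter at 72°S:
f = 2Ω sin φ = 2 × 7.29×10⁻⁵ × sin 72° = 1.39×10⁻⁴ s⁻¹
Geostrophic balance rearranged: |∂P/∂n| = f ρ V_g
|∂P/∂n| = 1.39×10⁻⁴ × 1.11 × 55.0 = 8.47×10⁻³ Pa/m
Isobar spacing: Δn = ΔP/|∂P/∂n| = 200 Pa / 8.47×10⁻³ Pa/m = 23625 m ≈ 24 km

24 km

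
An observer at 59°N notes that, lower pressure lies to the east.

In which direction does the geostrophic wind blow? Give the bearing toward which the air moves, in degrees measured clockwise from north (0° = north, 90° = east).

The pressure-gradient force points toward the east (bearing 090°).
Geostrophic balance: in the Northern Hemisphere the Coriolis force deflects motion to the right, so the geostrophic wind blows 90° to the right of the pressure-gradient force (low pressure on the left).
Rotating 090° by 90° clockwise gives 180° — the wind blows toward the south.

180°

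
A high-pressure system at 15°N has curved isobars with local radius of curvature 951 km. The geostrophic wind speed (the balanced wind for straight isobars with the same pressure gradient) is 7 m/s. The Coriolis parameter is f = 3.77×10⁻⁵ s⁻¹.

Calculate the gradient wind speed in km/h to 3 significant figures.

34.3 km/h

Around a high, pressure-gradient force acts outward with centrifugal, so Coriolis balances both:
fV = (1/ρ)|∂P/∂n| + V²/R  →  V² − fR·V + fR·V_g = 0
With fR = 3.77×10⁻⁵ × 951×10³ m = 35.9 m/s:
V = [fR − √((fR)² − 4 fR V_g)]/2 = [35.9 − √(35.9² − 4×35.9×7)]/2 = 9.54 m/s
Supergeostrophic (V > V_g = 7 m/s), as expected around a high.
Converting: 9.54 m/s × 3.6 = 34.3 km/h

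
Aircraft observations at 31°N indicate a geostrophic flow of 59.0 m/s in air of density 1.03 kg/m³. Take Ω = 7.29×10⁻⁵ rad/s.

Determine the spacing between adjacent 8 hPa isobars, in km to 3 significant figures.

Coriolis parameter at 31°N:
f = 2Ω sin φ = 2 × 7.29×10⁻⁵ × sin 31° = 7.51×10⁻⁵ s⁻¹
Geostrophic balance rearranged: |∂P/∂n| = f ρ V_g
|∂P/∂n| = 7.51×10⁻⁵ × 1.03 × 59.0 = 4.56×10⁻³ Pa/m
Isobar spacing: Δn = ΔP/|∂P/∂n| = 800 Pa / 4.56×10⁻³ Pa/m = 175309 m ≈ 175 km

175 km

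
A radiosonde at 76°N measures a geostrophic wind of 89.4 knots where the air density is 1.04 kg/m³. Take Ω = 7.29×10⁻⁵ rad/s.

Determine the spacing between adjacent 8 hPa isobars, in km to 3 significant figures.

118 km

Coriolis parameter at 76°N:
f = 2Ω sin φ = 2 × 7.29×10⁻⁵ × sin 76° = 1.41×10⁻⁴ s⁻¹
Wind speed in SI: 89.4 knots = 46.0 m/s
Geostrophic balance rearranged: |∂P/∂n| = f ρ V_g
|∂P/∂n| = 1.41×10⁻⁴ × 1.04 × 46.0 = 6.77×10⁻³ Pa/m
Isobar spacing: Δn = ΔP/|∂P/∂n| = 800 Pa / 6.77×10⁻³ Pa/m = 118228 m ≈ 118 km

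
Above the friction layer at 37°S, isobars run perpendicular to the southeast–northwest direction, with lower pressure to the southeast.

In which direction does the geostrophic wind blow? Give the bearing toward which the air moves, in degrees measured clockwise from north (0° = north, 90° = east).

The pressure-gradient force points toward the southeast (bearing 135°).
Geostrophic balance: in the Southern Hemisphere the Coriolis force deflects motion to the left, so the geostrophic wind blows 90° to the left of the pressure-gradient force (low pressure on the right).
Rotating 135° by 90° counterclockwise gives 045° — the wind blows toward the northeast.

045°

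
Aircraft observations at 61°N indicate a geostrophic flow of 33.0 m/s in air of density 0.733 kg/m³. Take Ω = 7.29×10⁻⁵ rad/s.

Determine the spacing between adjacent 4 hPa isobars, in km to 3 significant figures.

130 km

Coriolis parameter at 61°N:
f = 2Ω sin φ = 2 × 7.29×10⁻⁵ × sin 61° = 1.28×10⁻⁴ s⁻¹
Geostrophic balance rearranged: |∂P/∂n| = f ρ V_g
|∂P/∂n| = 1.28×10⁻⁴ × 0.733 × 33.0 = 3.08×10⁻³ Pa/m
Isobar spacing: Δn = ΔP/|∂P/∂n| = 400 Pa / 3.08×10⁻³ Pa/m = 129678 m ≈ 130 km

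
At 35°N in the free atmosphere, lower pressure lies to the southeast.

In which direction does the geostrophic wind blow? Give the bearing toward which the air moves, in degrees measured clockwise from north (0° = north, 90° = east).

The pressure-gradient force points toward the southeast (bearing 135°).
Geostrophic balance: in the Northern Hemisphere the Coriolis force deflects motion to the right, so the geostrophic wind blows 90° to the right of the pressure-gradient force (low pressure on the left).
Rotating 135° by 90° clockwise gives 225° — the wind blows toward the southwest.

225°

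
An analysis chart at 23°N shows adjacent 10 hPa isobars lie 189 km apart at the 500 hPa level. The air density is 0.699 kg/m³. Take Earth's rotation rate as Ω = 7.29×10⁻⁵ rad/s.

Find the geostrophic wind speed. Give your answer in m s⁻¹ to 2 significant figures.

Coriolis parameter at 23°N:
f = 2Ω sin φ = 2 × 7.29×10⁻⁵ × sin 23° = 5.70×10⁻⁵ s⁻¹
Pressure gradient: |∂P/∂n| = 1000 Pa / 189000 m = 5.29×10⁻³ Pa/m
Geostrophic balance (pressure-gradient force = Coriolis force):
V_g = (1/(fρ)) |∂P/∂n| = 5.29×10⁻³ / (5.70×10⁻⁵ × 0.699) = 133 m/s

130 m s⁻¹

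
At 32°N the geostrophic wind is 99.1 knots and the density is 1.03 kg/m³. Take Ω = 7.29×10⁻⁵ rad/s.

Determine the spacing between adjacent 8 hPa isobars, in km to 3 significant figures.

197 km

Coriolis parameter at 32°N:
f = 2Ω sin φ = 2 × 7.29×10⁻⁵ × sin 32° = 7.73×10⁻⁵ s⁻¹
Wind speed in SI: 99.1 knots = 51.0 m/s
Geostrophic balance rearranged: |∂P/∂n| = f ρ V_g
|∂P/∂n| = 7.73×10⁻⁵ × 1.03 × 51.0 = 4.06×10⁻³ Pa/m
Isobar spacing: Δn = ΔP/|∂P/∂n| = 800 Pa / 4.06×10⁻³ Pa/m = 197185 m ≈ 197 km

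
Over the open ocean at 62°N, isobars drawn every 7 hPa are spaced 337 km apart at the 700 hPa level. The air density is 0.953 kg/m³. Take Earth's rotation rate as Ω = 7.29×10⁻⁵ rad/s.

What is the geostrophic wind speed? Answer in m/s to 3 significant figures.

Coriolis parameter at 62°N:
f = 2Ω sin φ = 2 × 7.29×10⁻⁵ × sin 62° = 1.29×10⁻⁴ s⁻¹
Pressure gradient: |∂P/∂n| = 700 Pa / 337000 m = 2.08×10⁻³ Pa/m
Geostrophic balance (pressure-gradient force = Coriolis force):
V_g = (1/(fρ)) |∂P/∂n| = 2.08×10⁻³ / (1.29×10⁻⁴ × 0.953) = 16.9 m/s

16.9 m/s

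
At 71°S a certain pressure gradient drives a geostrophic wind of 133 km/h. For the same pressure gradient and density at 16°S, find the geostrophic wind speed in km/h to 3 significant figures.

With the same pressure gradient and density, V_g ∝ 1/f ∝ 1/sin φ.
V₂ = V₁ · sin φ₁ / sin φ₂ = 133 × sin 71° / sin 16°
V₂ = 133 × 0.9455/0.2756 = 456 km/h

456 km/h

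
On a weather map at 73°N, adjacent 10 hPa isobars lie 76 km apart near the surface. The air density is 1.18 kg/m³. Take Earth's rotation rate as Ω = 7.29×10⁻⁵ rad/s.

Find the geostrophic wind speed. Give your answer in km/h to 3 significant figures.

Coriolis parameter at 73°N:
f = 2Ω sin φ = 2 × 7.29×10⁻⁵ × sin 73° = 1.39×10⁻⁴ s⁻¹
Pressure gradient: |∂P/∂n| = 1000 Pa / 76000 m = 1.32×10⁻² Pa/m
Geostrophic balance (pressure-gradient force = Coriolis force):
V_g = (1/(fρ)) |∂P/∂n| = 1.32×10⁻² / (1.39×10⁻⁴ × 1.18) = 80.0 m/s
Converting: 80.0 m/s × 3.6 = 288 km/h

288 km/h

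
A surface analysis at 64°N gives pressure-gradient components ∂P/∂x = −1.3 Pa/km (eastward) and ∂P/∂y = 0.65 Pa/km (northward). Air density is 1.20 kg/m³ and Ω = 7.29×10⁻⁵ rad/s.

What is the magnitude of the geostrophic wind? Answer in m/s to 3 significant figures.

Coriolis parameter at 64°N:
f = 2Ω sin φ = 2 × 7.29×10⁻⁵ × sin 64° = 1.31×10⁻⁴ s⁻¹
Component geostrophic relations (x east, y north):
u_g = −(1/(fρ)) ∂P/∂y,  v_g = (1/(fρ)) ∂P/∂x
u_g = −(0.65×10⁻³)/(1.31×10⁻⁴ × 1.20) = −4.13 m/s;  v_g = (−1.3×10⁻³)/(1.31×10⁻⁴ × 1.20) = −8.27 m/s
|V_g| = √(u_g² + v_g²) = 9.24 m/s

9.24 m/s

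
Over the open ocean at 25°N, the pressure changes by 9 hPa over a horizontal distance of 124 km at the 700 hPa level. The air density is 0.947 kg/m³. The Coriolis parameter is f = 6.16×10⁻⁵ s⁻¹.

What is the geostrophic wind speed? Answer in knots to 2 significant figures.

240 knots

Pressure gradient: |∂P/∂n| = 900 Pa / 124000 m = 7.26×10⁻³ Pa/m
Geostrophic balance (pressure-gradient force = Coriolis force):
V_g = (1/(fρ)) |∂P/∂n| = 7.26×10⁻³ / (6.16×10⁻⁵ × 0.947) = 124 m/s
Converting: 124 m/s × 1.944 = 240 knots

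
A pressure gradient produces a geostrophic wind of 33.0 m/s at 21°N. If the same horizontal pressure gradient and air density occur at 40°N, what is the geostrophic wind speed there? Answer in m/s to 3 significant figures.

With the same pressure gradient and density, V_g ∝ 1/f ∝ 1/sin φ.
V₂ = V₁ · sin φ₁ / sin φ₂ = 33.0 × sin 21° / sin 40°
V₂ = 33.0 × 0.3584/0.6428 = 18.4 m/s

18.4 m/s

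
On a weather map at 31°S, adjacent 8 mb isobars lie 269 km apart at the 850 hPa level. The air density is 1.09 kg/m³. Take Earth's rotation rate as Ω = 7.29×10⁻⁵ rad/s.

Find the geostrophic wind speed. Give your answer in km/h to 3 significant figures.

Coriolis parameter at 31°S:
f = 2Ω sin φ = 2 × 7.29×10⁻⁵ × sin 31° = 7.51×10⁻⁵ s⁻¹
Pressure gradient: |∂P/∂n| = 800 Pa / 269000 m = 2.97×10⁻³ Pa/m
Geostrophic balance (pressure-gradient force = Coriolis force):
V_g = (1/(fρ)) |∂P/∂n| = 2.97×10⁻³ / (7.51×10⁻⁵ × 1.09) = 36.3 m/s
Converting: 36.3 m/s × 3.6 = 131 km/h

131 km/h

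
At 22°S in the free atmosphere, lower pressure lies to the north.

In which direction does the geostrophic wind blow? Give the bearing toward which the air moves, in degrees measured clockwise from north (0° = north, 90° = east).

270°

The pressure-gradient force points toward the north (bearing 000°).
Geostrophic balance: in the Southern Hemisphere the Coriolis force deflects motion to the left, so the geostrophic wind blows 90° to the left of the pressure-gradient force (low pressure on the right).
Rotating 000° by 90° counterclockwise gives 270° — the wind blows toward the west.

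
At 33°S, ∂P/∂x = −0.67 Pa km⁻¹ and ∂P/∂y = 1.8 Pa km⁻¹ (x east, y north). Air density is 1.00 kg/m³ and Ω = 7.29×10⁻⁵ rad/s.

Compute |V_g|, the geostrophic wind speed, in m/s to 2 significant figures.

24 m/s

Coriolis parameter at 33°S:
f = 2Ω sin φ = 2 × 7.29×10⁻⁵ × sin 33° = 7.94×10⁻⁵ s⁻¹
In the Southern Hemisphere f is negative: f = −7.94×10⁻⁵ s⁻¹.
Component geostrophic relations (x east, y north):
u_g = −(1/(fρ)) ∂P/∂y,  v_g = (1/(fρ)) ∂P/∂x
u_g = −(1.8×10⁻³)/(−7.94×10⁻⁵ × 1.00) = 22.7 m/s;  v_g = (−0.67×10⁻³)/(−7.94×10⁻⁵ × 1.00) = 8.44 m/s
|V_g| = √(u_g² + v_g²) = 24.2 m/s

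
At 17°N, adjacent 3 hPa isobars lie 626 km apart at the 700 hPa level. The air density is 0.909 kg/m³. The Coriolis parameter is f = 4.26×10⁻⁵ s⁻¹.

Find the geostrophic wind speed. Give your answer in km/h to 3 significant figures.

Pressure gradient: |∂P/∂n| = 300 Pa / 626000 m = 4.79×10⁻⁴ Pa/m
Geostrophic balance (pressure-gradient force = Coriolis force):
V_g = (1/(fρ)) |∂P/∂n| = 4.79×10⁻⁴ / (4.26×10⁻⁵ × 0.909) = 12.4 m/s
Converting: 12.4 m/s × 3.6 = 44.6 km/h

44.6 km/h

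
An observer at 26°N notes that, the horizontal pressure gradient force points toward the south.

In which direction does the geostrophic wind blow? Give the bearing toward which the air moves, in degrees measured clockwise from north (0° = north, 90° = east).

270°

The pressure-gradient force points toward the south (bearing 180°).
Geostrophic balance: in the Northern Hemisphere the Coriolis force deflects motion to the right, so the geostrophic wind blows 90° to the right of the pressure-gradient force (low pressure on the left).
Rotating 180° by 90° clockwise gives 270° — the wind blows toward the west.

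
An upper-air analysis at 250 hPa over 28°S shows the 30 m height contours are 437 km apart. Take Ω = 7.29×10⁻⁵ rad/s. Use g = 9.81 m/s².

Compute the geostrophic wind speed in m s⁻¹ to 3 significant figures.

Coriolis parameter at 28°S:
f = 2Ω sin φ = 2 × 7.29×10⁻⁵ × sin 28° = 6.84×10⁻⁵ s⁻¹
Height gradient: |∂Z/∂n| = 30 m / 437000 m = 6.86×10⁻⁵
On a pressure surface, geostrophic balance gives V_g = (g/f)|∂Z/∂n|:
V_g = 9.81 × 6.86×10⁻⁵ / 6.84×10⁻⁵ = 9.84 m/s

9.84 m s⁻¹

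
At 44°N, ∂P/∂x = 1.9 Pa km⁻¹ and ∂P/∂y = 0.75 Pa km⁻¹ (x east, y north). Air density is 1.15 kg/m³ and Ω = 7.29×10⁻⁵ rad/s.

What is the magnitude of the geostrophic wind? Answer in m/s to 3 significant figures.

Coriolis parameter at 44°N:
f = 2Ω sin φ = 2 × 7.29×10⁻⁵ × sin 44° = 1.01×10⁻⁴ s⁻¹
Component geostrophic relations (x east, y north):
u_g = −(1/(fρ)) ∂P/∂y,  v_g = (1/(fρ)) ∂P/∂x
u_g = −(0.75×10⁻³)/(1.01×10⁻⁴ × 1.15) = −6.44 m/s;  v_g = (1.9×10⁻³)/(1.01×10⁻⁴ × 1.15) = 16.3 m/s
|V_g| = √(u_g² + v_g²) = 17.5 m/s

17.5 m/s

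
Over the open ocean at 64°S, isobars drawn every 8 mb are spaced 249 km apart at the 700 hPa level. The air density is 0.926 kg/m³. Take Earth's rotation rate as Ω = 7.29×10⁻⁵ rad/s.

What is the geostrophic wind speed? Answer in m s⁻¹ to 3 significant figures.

Coriolis parameter at 64°S:
f = 2Ω sin φ = 2 × 7.29×10⁻⁵ × sin 64° = 1.31×10⁻⁴ s⁻¹
Pressure gradient: |∂P/∂n| = 800 Pa / 249000 m = 3.21×10⁻³ Pa/m
Geostrophic balance (pressure-gradient force = Coriolis force):
V_g = (1/(fρ)) |∂P/∂n| = 3.21×10⁻³ / (1.31×10⁻⁴ × 0.926) = 26.5 m/s

26.5 m s⁻¹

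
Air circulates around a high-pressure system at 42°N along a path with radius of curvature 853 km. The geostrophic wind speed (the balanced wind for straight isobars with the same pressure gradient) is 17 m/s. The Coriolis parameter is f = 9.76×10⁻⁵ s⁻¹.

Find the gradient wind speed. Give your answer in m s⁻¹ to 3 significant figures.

23.8 m s⁻¹

Around a high, pressure-gradient force acts outward with centrifugal, so Coriolis balances both:
fV = (1/ρ)|∂P/∂n| + V²/R  →  V² − fR·V + fR·V_g = 0
With fR = 9.76×10⁻⁵ × 853×10³ m = 83.3 m/s:
V = [fR − √((fR)² − 4 fR V_g)]/2 = [83.3 − √(83.3² − 4×83.3×17)]/2 = 23.8 m/s
Supergeostrophic (V > V_g = 17 m/s), as expected around a high.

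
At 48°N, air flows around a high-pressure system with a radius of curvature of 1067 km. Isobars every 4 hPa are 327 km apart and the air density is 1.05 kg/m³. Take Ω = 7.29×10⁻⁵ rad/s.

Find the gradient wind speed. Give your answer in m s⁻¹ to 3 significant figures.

12.0 m s⁻¹

Coriolis parameter at 48°N:
f = 2Ω sin φ = 2 × 7.29×10⁻⁵ × sin 48° = 1.08×10⁻⁴ s⁻¹
Pressure gradient: |∂P/∂n| = 400 Pa / 327000 m = 1.22×10⁻³ Pa/m
Geostrophic speed: V_g = |∂P/∂n|/(fρ) = 1.22×10⁻³/(1.08×10⁻⁴ × 1.05) = 10.8 m/s
Around a high, pressure-gradient force acts outward with centrifugal, so Coriolis balances both:
fV = (1/ρ)|∂P/∂n| + V²/R  →  V² − fR·V + fR·V_g = 0
With fR = 1.08×10⁻⁴ × 1067×10³ m = 116 m/s:
V = [fR − √((fR)² − 4 fR V_g)]/2 = [116 − √(116² − 4×116×10.8)]/2 = 12 m/s
Supergeostrophic (V > V_g = 10.8 m/s), as expected around a high.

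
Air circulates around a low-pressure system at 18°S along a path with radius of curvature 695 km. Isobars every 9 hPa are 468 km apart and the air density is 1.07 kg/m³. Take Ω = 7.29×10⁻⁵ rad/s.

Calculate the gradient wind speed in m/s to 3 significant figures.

23.0 m/s

Coriolis parameter at 18°S:
f = 2Ω sin φ = 2 × 7.29×10⁻⁵ × sin 18° = 4.51×10⁻⁵ s⁻¹
Pressure gradient: |∂P/∂n| = 900 Pa / 468000 m = 1.92×10⁻³ Pa/m
Geostrophic speed: V_g = |∂P/∂n|/(fρ) = 1.92×10⁻³/(4.51×10⁻⁵ × 1.07) = 39.9 m/s
Around a low, centrifugal force acts outward with Coriolis, so pressure-gradient force balances both:
(1/ρ)|∂P/∂n| = fV + V²/R  →  V² + fR·V − fR·V_g = 0
With fR = 4.51×10⁻⁵ × 695×10³ m = 31.3 m/s:
V = [−fR + √((fR)² + 4 fR V_g)]/2 = [−31.3 + √(31.3² + 4×31.3×39.9)]/2 = 23 m/s
Subgeostrophic (V < V_g = 39.9 m/s), as expected around a low.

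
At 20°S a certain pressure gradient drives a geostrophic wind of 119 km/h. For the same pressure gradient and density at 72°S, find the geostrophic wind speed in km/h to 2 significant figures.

With the same pressure gradient and density, V_g ∝ 1/f ∝ 1/sin φ.
V₂ = V₁ · sin φ₁ / sin φ₂ = 119 × sin 20° / sin 72°
V₂ = 119 × 0.3420/0.9511 = 43 km/h

43 km/h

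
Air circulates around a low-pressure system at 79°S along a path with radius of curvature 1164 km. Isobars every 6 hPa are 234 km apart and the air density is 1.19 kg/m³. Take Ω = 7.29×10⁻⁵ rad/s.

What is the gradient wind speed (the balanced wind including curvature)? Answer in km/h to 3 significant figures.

50.0 km/h

Coriolis parameter at 79°S:
f = 2Ω sin φ = 2 × 7.29×10⁻⁵ × sin 79° = 1.43×10⁻⁴ s⁻¹
Pressure gradient: |∂P/∂n| = 600 Pa / 234000 m = 2.56×10⁻³ Pa/m
Geostrophic speed: V_g = |∂P/∂n|/(fρ) = 2.56×10⁻³/(1.43×10⁻⁴ × 1.19) = 15.1 m/s
Around a low, centrifugal force acts outward with Coriolis, so pressure-gradient force balances both:
(1/ρ)|∂P/∂n| = fV + V²/R  →  V² + fR·V − fR·V_g = 0
With fR = 1.43×10⁻⁴ × 1164×10³ m = 167 m/s:
V = [−fR + √((fR)² + 4 fR V_g)]/2 = [−167 + √(167² + 4×167×15.1)]/2 = 13.9 m/s
Subgeostrophic (V < V_g = 15.1 m/s), as expected around a low.
Converting: 13.9 m/s × 3.6 = 50.0 km/h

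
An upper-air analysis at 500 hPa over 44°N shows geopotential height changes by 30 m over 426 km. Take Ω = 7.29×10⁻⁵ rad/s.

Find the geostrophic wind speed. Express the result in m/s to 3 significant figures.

6.82 m/s

Coriolis parameter at 44°N:
f = 2Ω sin φ = 2 × 7.29×10⁻⁵ × sin 44° = 1.01×10⁻⁴ s⁻¹
Height gradient: |∂Z/∂n| = 30 m / 426000 m = 7.04×10⁻⁵
On a pressure surface, geostrophic balance gives V_g = (g/f)|∂Z/∂n|:
V_g = 9.81 × 7.04×10⁻⁵ / 1.01×10⁻⁴ = 6.82 m/s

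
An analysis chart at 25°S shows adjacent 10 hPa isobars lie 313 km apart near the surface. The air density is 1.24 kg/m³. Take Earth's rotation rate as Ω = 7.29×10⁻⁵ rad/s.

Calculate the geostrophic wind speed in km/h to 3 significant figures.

Coriolis parameter at 25°S:
f = 2Ω sin φ = 2 × 7.29×10⁻⁵ × sin 25° = 6.16×10⁻⁵ s⁻¹
Pressure gradient: |∂P/∂n| = 1000 Pa / 313000 m = 3.19×10⁻³ Pa/m
Geostrophic balance (pressure-gradient force = Coriolis force):
V_g = (1/(fρ)) |∂P/∂n| = 3.19×10⁻³ / (6.16×10⁻⁵ × 1.24) = 41.8 m/s
Converting: 41.8 m/s × 3.6 = 151 km/h

151 km/h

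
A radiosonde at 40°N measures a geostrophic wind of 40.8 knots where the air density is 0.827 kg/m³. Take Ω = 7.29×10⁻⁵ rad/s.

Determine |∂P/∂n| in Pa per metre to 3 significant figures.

Coriolis parameter at 40°N:
f = 2Ω sin φ = 2 × 7.29×10⁻⁵ × sin 40° = 9.37×10⁻⁵ s⁻¹
Wind speed in SI: 40.8 knots = 21.0 m/s
Geostrophic balance rearranged: |∂P/∂n| = f ρ V_g
|∂P/∂n| = 9.37×10⁻⁵ × 0.827 × 21.0 = 1.63×10⁻³ Pa/m

1.63×10⁻³ Pa/m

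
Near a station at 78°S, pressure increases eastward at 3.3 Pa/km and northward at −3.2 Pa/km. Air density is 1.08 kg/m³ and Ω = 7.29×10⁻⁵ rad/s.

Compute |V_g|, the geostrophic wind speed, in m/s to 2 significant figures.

30 m/s

Coriolis parameter at 78°S:
f = 2Ω sin φ = 2 × 7.29×10⁻⁵ × sin 78° = 1.43×10⁻⁴ s⁻¹
In the Southern Hemisphere f is negative: f = −1.43×10⁻⁴ s⁻¹.
Component geostrophic relations (x east, y north):
u_g = −(1/(fρ)) ∂P/∂y,  v_g = (1/(fρ)) ∂P/∂x
u_g = −(−3.2×10⁻³)/(−1.43×10⁻⁴ × 1.08) = −20.8 m/s;  v_g = (3.3×10⁻³)/(−1.43×10⁻⁴ × 1.08) = −21.4 m/s
|V_g| = √(u_g² + v_g²) = 29.8 m/s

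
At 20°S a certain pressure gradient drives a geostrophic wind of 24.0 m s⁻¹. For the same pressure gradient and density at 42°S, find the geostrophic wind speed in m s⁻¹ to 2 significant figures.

12 m s⁻¹

With the same pressure gradient and density, V_g ∝ 1/f ∝ 1/sin φ.
V₂ = V₁ · sin φ₁ / sin φ₂ = 24.0 × sin 20° / sin 42°
V₂ = 24.0 × 0.3420/0.6691 = 12 m s⁻¹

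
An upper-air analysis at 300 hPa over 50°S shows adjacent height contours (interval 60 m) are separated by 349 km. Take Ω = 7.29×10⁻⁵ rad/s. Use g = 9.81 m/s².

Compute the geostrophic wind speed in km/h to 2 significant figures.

54 km/h

Coriolis parameter at 50°S:
f = 2Ω sin φ = 2 × 7.29×10⁻⁵ × sin 50° = 1.12×10⁻⁴ s⁻¹
Height gradient: |∂Z/∂n| = 60 m / 349000 m = 1.72×10⁻⁴
On a pressure surface, geostrophic balance gives V_g = (g/f)|∂Z/∂n|:
V_g = 9.81 × 1.72×10⁻⁴ / 1.12×10⁻⁴ = 15.1 m/s
Converting: 15.1 m/s × 3.6 = 54 km/h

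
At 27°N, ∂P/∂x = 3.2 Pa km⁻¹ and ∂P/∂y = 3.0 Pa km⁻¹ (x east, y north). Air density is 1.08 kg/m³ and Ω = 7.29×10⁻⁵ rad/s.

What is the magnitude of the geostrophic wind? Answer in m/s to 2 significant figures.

Coriolis parameter at 27°N:
f = 2Ω sin φ = 2 × 7.29×10⁻⁵ × sin 27° = 6.62×10⁻⁵ s⁻¹
Component geostrophic relations (x east, y north):
u_g = −(1/(fρ)) ∂P/∂y,  v_g = (1/(fρ)) ∂P/∂x
u_g = −(3.0×10⁻³)/(6.62×10⁻⁵ × 1.08) = −42.0 m/s;  v_g = (3.2×10⁻³)/(6.62×10⁻⁵ × 1.08) = 44.8 m/s
|V_g| = √(u_g² + v_g²) = 61.4 m/s

61 m/s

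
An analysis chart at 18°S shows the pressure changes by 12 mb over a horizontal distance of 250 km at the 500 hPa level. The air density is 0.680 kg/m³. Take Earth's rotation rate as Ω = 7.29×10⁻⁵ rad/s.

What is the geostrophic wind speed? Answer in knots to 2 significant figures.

Coriolis parameter at 18°S:
f = 2Ω sin φ = 2 × 7.29×10⁻⁵ × sin 18° = 4.51×10⁻⁵ s⁻¹
Pressure gradient: |∂P/∂n| = 1200 Pa / 250000 m = 4.80×10⁻³ Pa/m
Geostrophic balance (pressure-gradient force = Coriolis force):
V_g = (1/(fρ)) |∂P/∂n| = 4.80×10⁻³ / (4.51×10⁻⁵ × 0.680) = 157 m/s
Converting: 157 m/s × 1.944 = 300 knots

300 knots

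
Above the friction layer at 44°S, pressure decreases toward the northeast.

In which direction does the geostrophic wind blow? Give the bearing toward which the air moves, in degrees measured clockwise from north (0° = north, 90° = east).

315°

The pressure-gradient force points toward the northeast (bearing 045°).
Geostrophic balance: in the Southern Hemisphere the Coriolis force deflects motion to the left, so the geostrophic wind blows 90° to the left of the pressure-gradient force (low pressure on the right).
Rotating 045° by 90° counterclockwise gives 315° — the wind blows toward the northwest.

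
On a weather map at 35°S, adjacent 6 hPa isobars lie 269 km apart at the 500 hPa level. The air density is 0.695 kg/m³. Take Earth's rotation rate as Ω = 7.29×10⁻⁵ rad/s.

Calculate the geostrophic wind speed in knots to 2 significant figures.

Coriolis parameter at 35°S:
f = 2Ω sin φ = 2 × 7.29×10⁻⁵ × sin 35° = 8.36×10⁻⁵ s⁻¹
Pressure gradient: |∂P/∂n| = 600 Pa / 269000 m = 2.23×10⁻³ Pa/m
Geostrophic balance (pressure-gradient force = Coriolis force):
V_g = (1/(fρ)) |∂P/∂n| = 2.23×10⁻³ / (8.36×10⁻⁵ × 0.695) = 38.4 m/s
Converting: 38.4 m/s × 1.944 = 75 knots

75 knots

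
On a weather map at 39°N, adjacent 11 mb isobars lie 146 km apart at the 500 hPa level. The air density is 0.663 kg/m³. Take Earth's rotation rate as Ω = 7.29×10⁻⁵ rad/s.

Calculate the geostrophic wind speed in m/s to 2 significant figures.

120 m/s

Coriolis parameter at 39°N:
f = 2Ω sin φ = 2 × 7.29×10⁻⁵ × sin 39° = 9.18×10⁻⁵ s⁻¹
Pressure gradient: |∂P/∂n| = 1100 Pa / 146000 m = 7.53×10⁻³ Pa/m
Geostrophic balance (pressure-gradient force = Coriolis force):
V_g = (1/(fρ)) |∂P/∂n| = 7.53×10⁻³ / (9.18×10⁻⁵ × 0.663) = 124 m/s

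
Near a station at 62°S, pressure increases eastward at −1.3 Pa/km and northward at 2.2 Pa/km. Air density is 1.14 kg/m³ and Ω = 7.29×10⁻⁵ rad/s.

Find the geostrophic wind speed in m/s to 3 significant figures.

17.4 m/s

Coriolis parameter at 62°S:
f = 2Ω sin φ = 2 × 7.29×10⁻⁵ × sin 62° = 1.29×10⁻⁴ s⁻¹
In the Southern Hemisphere f is negative: f = −1.29×10⁻⁴ s⁻¹.
Component geostrophic relations (x east, y north):
u_g = −(1/(fρ)) ∂P/∂y,  v_g = (1/(fρ)) ∂P/∂x
u_g = −(2.2×10⁻³)/(−1.29×10⁻⁴ × 1.14) = 15.0 m/s;  v_g = (−1.3×10⁻³)/(−1.29×10⁻⁴ × 1.14) = 8.86 m/s
|V_g| = √(u_g² + v_g²) = 17.4 m/s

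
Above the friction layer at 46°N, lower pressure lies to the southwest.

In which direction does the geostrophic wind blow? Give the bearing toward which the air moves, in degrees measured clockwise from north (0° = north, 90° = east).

315°

The pressure-gradient force points toward the southwest (bearing 225°).
Geostrophic balance: in the Northern Hemisphere the Coriolis force deflects motion to the right, so the geostrophic wind blows 90° to the right of the pressure-gradient force (low pressure on the left).
Rotating 225° by 90° clockwise gives 315° — the wind blows toward the northwest.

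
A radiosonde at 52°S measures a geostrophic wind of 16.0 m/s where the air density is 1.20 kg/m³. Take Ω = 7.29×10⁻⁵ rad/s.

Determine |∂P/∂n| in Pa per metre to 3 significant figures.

2.21×10⁻³ Pa/m

Coriolis parameter at 52°S:
f = 2Ω sin φ = 2 × 7.29×10⁻⁵ × sin 52° = 1.15×10⁻⁴ s⁻¹
Geostrophic balance rearranged: |∂P/∂n| = f ρ V_g
|∂P/∂n| = 1.15×10⁻⁴ × 1.20 × 16.0 = 2.21×10⁻³ Pa/m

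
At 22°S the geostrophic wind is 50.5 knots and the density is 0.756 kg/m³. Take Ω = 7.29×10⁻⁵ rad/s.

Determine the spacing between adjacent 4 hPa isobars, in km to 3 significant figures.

373 km

Coriolis parameter at 22°S:
f = 2Ω sin φ = 2 × 7.29×10⁻⁵ × sin 22° = 5.46×10⁻⁵ s⁻¹
Wind speed in SI: 50.5 knots = 26.0 m/s
Geostrophic balance rearranged: |∂P/∂n| = f ρ V_g
|∂P/∂n| = 5.46×10⁻⁵ × 0.756 × 26.0 = 1.07×10⁻³ Pa/m
Isobar spacing: Δn = ΔP/|∂P/∂n| = 400 Pa / 1.07×10⁻³ Pa/m = 372886 m ≈ 373 km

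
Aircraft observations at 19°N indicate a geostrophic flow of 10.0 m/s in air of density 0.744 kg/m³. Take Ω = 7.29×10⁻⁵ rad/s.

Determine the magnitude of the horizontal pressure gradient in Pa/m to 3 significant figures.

Coriolis parameter at 19°N:
f = 2Ω sin φ = 2 × 7.29×10⁻⁵ × sin 19° = 4.75×10⁻⁵ s⁻¹
Geostrophic balance rearranged: |∂P/∂n| = f ρ V_g
|∂P/∂n| = 4.75×10⁻⁵ × 0.744 × 10.0 = 3.53×10⁻⁴ Pa/m

3.53×10⁻⁴ Pa/m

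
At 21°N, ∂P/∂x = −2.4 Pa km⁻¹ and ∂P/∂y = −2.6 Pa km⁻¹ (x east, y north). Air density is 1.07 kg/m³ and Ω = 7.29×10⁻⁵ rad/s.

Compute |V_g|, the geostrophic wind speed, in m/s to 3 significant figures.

Coriolis parameter at 21°N:
f = 2Ω sin φ = 2 × 7.29×10⁻⁵ × sin 21° = 5.23×10⁻⁵ s⁻¹
Component geostrophic relations (x east, y north):
u_g = −(1/(fρ)) ∂P/∂y,  v_g = (1/(fρ)) ∂P/∂x
u_g = −(−2.6×10⁻³)/(5.23×10⁻⁵ × 1.07) = 46.5 m/s;  v_g = (−2.4×10⁻³)/(5.23×10⁻⁵ × 1.07) = −42.9 m/s
|V_g| = √(u_g² + v_g²) = 63.3 m/s

63.3 m/s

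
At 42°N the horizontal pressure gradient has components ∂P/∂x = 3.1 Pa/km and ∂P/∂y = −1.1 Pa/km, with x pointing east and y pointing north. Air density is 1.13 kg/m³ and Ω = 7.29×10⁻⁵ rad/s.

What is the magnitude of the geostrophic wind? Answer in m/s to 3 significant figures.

Coriolis parameter at 42°N:
f = 2Ω sin φ = 2 × 7.29×10⁻⁵ × sin 42° = 9.76×10⁻⁵ s⁻¹
Component geostrophic relations (x east, y north):
u_g = −(1/(fρ)) ∂P/∂y,  v_g = (1/(fρ)) ∂P/∂x
u_g = −(−1.1×10⁻³)/(9.76×10⁻⁵ × 1.13) = 9.98 m/s;  v_g = (3.1×10⁻³)/(9.76×10⁻⁵ × 1.13) = 28.1 m/s
|V_g| = √(u_g² + v_g²) = 29.8 m/s

29.8 m/s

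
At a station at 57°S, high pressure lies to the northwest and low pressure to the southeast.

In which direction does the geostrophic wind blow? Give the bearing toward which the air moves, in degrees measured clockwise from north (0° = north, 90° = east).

045°

The pressure-gradient force points toward the southeast (bearing 135°).
Geostrophic balance: in the Southern Hemisphere the Coriolis force deflects motion to the left, so the geostrophic wind blows 90° to the left of the pressure-gradient force (low pressure on the right).
Rotating 135° by 90° counterclockwise gives 045° — the wind blows toward the northeast.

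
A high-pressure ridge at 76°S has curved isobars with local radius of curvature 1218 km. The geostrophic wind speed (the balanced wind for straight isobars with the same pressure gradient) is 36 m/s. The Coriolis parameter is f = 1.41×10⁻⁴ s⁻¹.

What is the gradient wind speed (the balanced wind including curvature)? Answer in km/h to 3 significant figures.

Around a high, pressure-gradient force acts outward with centrifugal, so Coriolis balances both:
fV = (1/ρ)|∂P/∂n| + V²/R  →  V² − fR·V + fR·V_g = 0
With fR = 1.41×10⁻⁴ × 1218×10³ m = 172 m/s:
V = [fR − √((fR)² − 4 fR V_g)]/2 = [172 − √(172² − 4×172×36)]/2 = 51.4 m/s
Supergeostrophic (V > V_g = 36 m/s), as expected around a high.
Converting: 51.4 m/s × 3.6 = 185 km/h

185 km/h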